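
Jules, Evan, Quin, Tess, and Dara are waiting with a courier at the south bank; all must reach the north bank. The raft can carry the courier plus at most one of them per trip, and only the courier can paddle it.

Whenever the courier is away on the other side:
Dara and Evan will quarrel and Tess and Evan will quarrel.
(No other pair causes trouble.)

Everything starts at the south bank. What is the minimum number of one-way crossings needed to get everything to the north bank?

11

Counting alone: the courier can take at most 1 across per trip to the north bank, so moving all 5 needs at least 5 loaded trips out, with a return between consecutive ones — at least 9 crossings.
The safety rule pushes this higher. Following every safe sequence of crossings, the most of the 5 that can be at the north bank as the raft arrives there on crossing 9 is 4 — never all 5.
So no plan with fewer than 11 crossings exists, and this one achieves 11:
1. Courier goes to the north bank with Evan.  [the south bank: Dara, Jules, Quin, Tess | the north bank: Evan]
2. Courier goes back to the south bank alone.  [the south bank: Dara, Jules, Quin, Tess | the north bank: Evan]
3. Courier goes to the north bank with Jules.  [the south bank: Dara, Quin, Tess | the north bank: Evan, Jules]
4. Courier goes back to the south bank alone.  [the south bank: Dara, Quin, Tess | the north bank: Evan, Jules]
5. Courier goes to the north bank with Quin.  [the south bank: Dara, Tess | the north bank: Evan, Jules, Quin]
6. Courier goes back to the south bank alone.  [the south bank: Dara, Tess | the north bank: Evan, Jules, Quin]
7. Courier goes to the north bank with Tess.  [the south bank: Dara | the north bank: Evan, Jules, Quin, Tess]
8. Courier goes back to the south bank with Evan.  [the south bank: Dara, Evan | the north bank: Jules, Quin, Tess]
9. Courier goes to the north bank with Dara.  [the south bank: Evan | the north bank: Dara, Jules, Quin, Tess]
10. Courier goes back to the south bank alone.  [the south bank: Evan | the north bank: Dara, Jules, Quin, Tess]
11. Courier goes to the north bank with Evan.  [the south bank: — | the north bank: Dara, Evan, Jules, Quin, Tess]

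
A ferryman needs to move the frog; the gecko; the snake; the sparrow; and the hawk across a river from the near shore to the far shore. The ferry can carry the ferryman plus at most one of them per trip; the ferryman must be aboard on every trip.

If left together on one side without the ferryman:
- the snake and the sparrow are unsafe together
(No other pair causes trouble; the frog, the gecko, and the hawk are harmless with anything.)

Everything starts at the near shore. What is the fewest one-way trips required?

Counting alone: the ferryman can take at most 1 across per trip to the far shore, so moving all 5 needs at least 5 loaded trips out, with a return between consecutive ones — at least 9 crossings.
The plan below uses exactly 9 crossings, so it is optimal:
1. Ferryman goes to the far shore with the snake.
2. Ferryman goes back to the near shore alone.
3. Ferryman goes to the far shore with the frog.
4. Ferryman goes back to the near shore alone.
5. Ferryman goes to the far shore with the gecko.
6. Ferryman goes back to the near shore alone.
7. Ferryman goes to the far shore with the hawk.
8. Ferryman goes back to the near shore alone.
9. Ferryman goes to the far shore with the sparrow.

9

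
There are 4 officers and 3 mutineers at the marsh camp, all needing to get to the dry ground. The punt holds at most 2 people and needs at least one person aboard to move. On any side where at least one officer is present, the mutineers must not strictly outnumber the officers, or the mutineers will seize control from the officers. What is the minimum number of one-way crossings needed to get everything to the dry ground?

11

Counting alone: each trip to the dry ground takes at most 2 across and each return brings at least 1 back, so after t trips out (and t−1 returns) at most 2t − (t−1) of the 7 are across; that first reaches 7 at t = 6, so at least 11 crossings are needed.
The plan below uses exactly 11 crossings, so it is optimal:
1. 2 mutineers → the dry ground.  (the marsh camp: 4O 1M; the dry ground: 0O 2M)
2. 1 mutineer ← the marsh camp.  (the marsh camp: 4O 2M; the dry ground: 0O 1M)
3. 2 mutineers → the dry ground.  (the marsh camp: 4O 0M; the dry ground: 0O 3M)
4. 1 mutineer ← the marsh camp.  (the marsh camp: 4O 1M; the dry ground: 0O 2M)
5. 2 officers → the dry ground.  (the marsh camp: 2O 1M; the dry ground: 2O 2M)
6. 1 mutineer ← the marsh camp.  (the marsh camp: 2O 2M; the dry ground: 2O 1M)
7. 1 officer and 1 mutineer → the dry ground.  (the marsh camp: 1O 1M; the dry ground: 3O 2M)
8. 1 officer ← the marsh camp.  (the marsh camp: 2O 1M; the dry ground: 2O 2M)
9. 1 officer and 1 mutineer → the dry ground.  (the marsh camp: 1O 0M; the dry ground: 3O 3M)
10. 1 mutineer ← the marsh camp.  (the marsh camp: 1O 1M; the dry ground: 3O 2M)
11. 1 officer and 1 mutineer → the dry ground.  (the marsh camp: 0O 0M; the dry ground: 4O 3M)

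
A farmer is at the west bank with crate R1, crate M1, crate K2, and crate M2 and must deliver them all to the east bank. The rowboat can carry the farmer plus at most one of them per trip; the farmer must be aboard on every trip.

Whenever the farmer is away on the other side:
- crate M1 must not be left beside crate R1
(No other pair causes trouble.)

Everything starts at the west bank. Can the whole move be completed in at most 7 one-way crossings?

Yes — this plan uses 7 crossings (≤ 7):
1. Farmer goes to the east bank with crate R1.  [the west bank: crate K2, crate M1, crate M2 | the east bank: crate R1]
2. Farmer goes back to the west bank alone.  [the west bank: crate K2, crate M1, crate M2 | the east bank: crate R1]
3. Farmer goes to the east bank with crate K2.  [the west bank: crate M1, crate M2 | the east bank: crate K2, crate R1]
4. Farmer goes back to the west bank alone.  [the west bank: crate M1, crate M2 | the east bank: crate K2, crate R1]
5. Farmer goes to the east bank with crate M2.  [the west bank: crate M1 | the east bank: crate K2, crate M2, crate R1]
6. Farmer goes back to the west bank alone.  [the west bank: crate M1 | the east bank: crate K2, crate M2, crate R1]
7. Farmer goes to the east bank with crate M1.  [the west bank: — | the east bank: crate K2, crate M1, crate M2, crate R1]

Yes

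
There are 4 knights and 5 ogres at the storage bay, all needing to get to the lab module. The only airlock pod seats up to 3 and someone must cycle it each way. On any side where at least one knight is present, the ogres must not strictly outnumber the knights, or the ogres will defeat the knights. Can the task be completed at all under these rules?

The ogres already outnumber the knights at the storage bay before anyone moves, so the starting position itself is disallowed.

No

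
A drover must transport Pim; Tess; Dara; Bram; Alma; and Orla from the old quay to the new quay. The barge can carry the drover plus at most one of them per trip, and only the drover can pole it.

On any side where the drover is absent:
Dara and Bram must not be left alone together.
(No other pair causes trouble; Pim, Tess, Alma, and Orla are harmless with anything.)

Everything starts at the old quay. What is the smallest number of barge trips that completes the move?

Counting alone: the drover can take at most 1 across per trip to the new quay, so moving all 6 needs at least 6 loaded trips out, with a return between consecutive ones — at least 11 crossings.
The plan below uses exactly 11 crossings, so it is optimal:
1. Drover goes to the new quay with Dara.  [the old quay: Alma, Bram, Orla, Pim, Tess | the new quay: Dara]
2. Drover goes back to the old quay alone.  [the old quay: Alma, Bram, Orla, Pim, Tess | the new quay: Dara]
3. Drover goes to the new quay with Pim.  [the old quay: Alma, Bram, Orla, Tess | the new quay: Dara, Pim]
4. Drover goes back to the old quay alone.  [the old quay: Alma, Bram, Orla, Tess | the new quay: Dara, Pim]
5. Drover goes to the new quay with Tess.  [the old quay: Alma, Bram, Orla | the new quay: Dara, Pim, Tess]
6. Drover goes back to the old quay alone.  [the old quay: Alma, Bram, Orla | the new quay: Dara, Pim, Tess]
7. Drover goes to the new quay with Alma.  [the old quay: Bram, Orla | the new quay: Alma, Dara, Pim, Tess]
8. Drover goes back to the old quay alone.  [the old quay: Bram, Orla | the new quay: Alma, Dara, Pim, Tess]
9. Drover goes to the new quay with Orla.  [the old quay: Bram | the new quay: Alma, Dara, Orla, Pim, Tess]
10. Drover goes back to the old quay alone.  [the old quay: Bram | the new quay: Alma, Dara, Orla, Pim, Tess]
11. Drover goes to the new quay with Bram.  [the old quay: — | the new quay: Alma, Bram, Dara, Orla, Pim, Tess]

11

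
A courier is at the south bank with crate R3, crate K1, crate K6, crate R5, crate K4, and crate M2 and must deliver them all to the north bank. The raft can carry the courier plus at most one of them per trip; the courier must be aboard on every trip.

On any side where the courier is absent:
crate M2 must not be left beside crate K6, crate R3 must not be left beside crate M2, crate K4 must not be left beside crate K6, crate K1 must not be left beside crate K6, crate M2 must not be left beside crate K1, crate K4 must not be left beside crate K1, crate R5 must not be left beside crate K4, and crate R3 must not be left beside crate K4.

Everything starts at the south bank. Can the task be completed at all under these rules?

Whatever the first load, the items left behind include a forbidden pair without the courier. No opening move is safe, so no plan exists.

No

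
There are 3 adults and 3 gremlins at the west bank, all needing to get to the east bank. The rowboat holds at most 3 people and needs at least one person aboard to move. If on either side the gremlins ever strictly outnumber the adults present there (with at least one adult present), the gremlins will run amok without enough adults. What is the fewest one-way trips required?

Counting alone: each trip to the east bank takes at most 3 across and each return brings at least 1 back, so after t trips out (and t−1 returns) at most 3t − (t−1) of the 6 are across; that first reaches 6 at t = 3, so at least 5 crossings are needed.
The plan below uses exactly 5 crossings, so it is optimal:
1. 2 gremlins → the east bank.  (the west bank: 3A 1G; the east bank: 0A 2G)
2. 1 gremlin ← the west bank.  (the west bank: 3A 2G; the east bank: 0A 1G)
3. 3 adults → the east bank.  (the west bank: 0A 2G; the east bank: 3A 1G)
4. 1 gremlin ← the west bank.  (the west bank: 0A 3G; the east bank: 3A 0G)
5. 3 gremlins → the east bank.  (the west bank: 0A 0G; the east bank: 3A 3G)

5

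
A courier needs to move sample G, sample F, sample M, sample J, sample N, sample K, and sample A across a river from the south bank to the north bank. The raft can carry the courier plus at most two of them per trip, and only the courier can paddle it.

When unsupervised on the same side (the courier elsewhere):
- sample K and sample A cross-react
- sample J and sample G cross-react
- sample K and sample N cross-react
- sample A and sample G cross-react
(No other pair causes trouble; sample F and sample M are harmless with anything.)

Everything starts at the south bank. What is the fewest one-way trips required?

9

Counting alone: the courier can take at most 2 across per trip to the north bank, so moving all 7 needs at least 4 loaded trips out, with a return between consecutive ones — at least 7 crossings.
The safety rule pushes this higher. Following every safe sequence of crossings, the most of the 7 that can be at the north bank as the raft arrives there on crossing 7 is 6 — never all 7.
So no plan with fewer than 9 crossings exists, and this one achieves 9:
1. Courier goes to the north bank with sample G and sample K.
2. Courier goes back to the south bank alone.
3. Courier goes to the north bank with sample F.
4. Courier goes back to the south bank alone.
5. Courier goes to the north bank with sample J and sample M.
6. Courier goes back to the south bank with sample G.
7. Courier goes to the north bank with sample A and sample N.
8. Courier goes back to the south bank with sample K.
9. Courier goes to the north bank with sample G and sample K.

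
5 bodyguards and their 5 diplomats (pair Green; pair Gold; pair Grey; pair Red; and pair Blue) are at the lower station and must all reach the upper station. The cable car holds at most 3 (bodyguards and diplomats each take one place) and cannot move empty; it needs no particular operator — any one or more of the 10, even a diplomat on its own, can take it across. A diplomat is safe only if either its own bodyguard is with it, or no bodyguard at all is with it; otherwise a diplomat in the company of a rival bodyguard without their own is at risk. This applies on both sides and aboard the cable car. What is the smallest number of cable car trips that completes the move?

Counting alone: each trip to the upper station takes at most 3 across and each return brings at least 1 back, so after t trips out (and t−1 returns) at most 3t − (t−1) of the 10 are across; that first reaches 10 at t = 5, so at least 9 crossings are needed.
The safety rule pushes this higher. Following every safe sequence of crossings, the most of the 10 that can be at the upper station as the cable car arrives there on crossing 9 is 9 — never all 10.
So no plan with fewer than 11 crossings exists, and this one achieves 11:
1. bodyguard Green and diplomat Green cross → the upper station.
2. bodyguard Green crosses ← the lower station.
3. diplomat Gold, diplomat Grey, and diplomat Red cross → the upper station.
4. diplomat Green crosses ← the lower station.
5. bodyguard Gold, bodyguard Grey, and bodyguard Red cross → the upper station.
6. bodyguard Gold and diplomat Gold cross ← the lower station.
7. bodyguard Blue, bodyguard Gold, and bodyguard Green cross → the upper station.
8. diplomat Grey crosses ← the lower station.
9. diplomat Gold and diplomat Green cross → the upper station.
10. diplomat Green crosses ← the lower station.
11. diplomat Blue, diplomat Green, and diplomat Grey cross → the upper station.

11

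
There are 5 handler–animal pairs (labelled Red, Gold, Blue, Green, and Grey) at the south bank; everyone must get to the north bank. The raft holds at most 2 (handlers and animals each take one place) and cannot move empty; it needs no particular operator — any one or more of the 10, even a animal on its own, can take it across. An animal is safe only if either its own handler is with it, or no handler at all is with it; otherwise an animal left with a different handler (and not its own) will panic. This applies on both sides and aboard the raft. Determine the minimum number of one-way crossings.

Following every safe sequence of crossings from the start, the most of the 10 that can be at the north bank as the raft arrives there on crossings 1, 3, 5, 7 is 2, 3, 4, 5 respectively; the best ever achieved is 5 of 10.
From crossing 9 on, no configuration arises that was not already reachable earlier: only 82 distinct safe configurations (who is on which side, and where the raft is) can ever be reached, none of them has everyone across, and every continuation just revisits them. So no valid plan exists.

impossible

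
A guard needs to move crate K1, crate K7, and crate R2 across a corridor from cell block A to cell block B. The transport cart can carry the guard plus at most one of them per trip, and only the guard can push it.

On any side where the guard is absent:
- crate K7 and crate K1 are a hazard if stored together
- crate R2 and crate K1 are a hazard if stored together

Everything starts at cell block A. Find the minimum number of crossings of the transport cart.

Counting alone: the guard can take at most 1 across per trip to cell block B, so moving all 3 needs at least 3 loaded trips out, with a return between consecutive ones — at least 5 crossings.
The safety rule pushes this higher. Following every safe sequence of crossings, the most of the 3 that can be at cell block B as the transport cart arrives there on crossing 5 is 2 — never all 3.
So no plan with fewer than 7 crossings exists, and this one achieves 7:
1. Guard goes to cell block B with crate K1.
2. Guard goes back to cell block A alone.
3. Guard goes to cell block B with crate K7.
4. Guard goes back to cell block A with crate K1.
5. Guard goes to cell block B with crate R2.
6. Guard goes back to cell block A alone.
7. Guard goes to cell block B with crate K1.

7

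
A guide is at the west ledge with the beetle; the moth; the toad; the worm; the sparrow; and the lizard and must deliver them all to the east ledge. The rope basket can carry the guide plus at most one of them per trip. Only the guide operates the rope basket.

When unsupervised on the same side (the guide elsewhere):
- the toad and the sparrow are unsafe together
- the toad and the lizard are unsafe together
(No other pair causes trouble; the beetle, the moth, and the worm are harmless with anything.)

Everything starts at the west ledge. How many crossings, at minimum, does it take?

13

Counting alone: the guide can take at most 1 across per trip to the east ledge, so moving all 6 needs at least 6 loaded trips out, with a return between consecutive ones — at least 11 crossings.
The safety rule pushes this higher. Following every safe sequence of crossings, the most of the 6 that can be at the east ledge as the rope basket arrives there on crossing 11 is 5 — never all 6.
So no plan with fewer than 13 crossings exists, and this one achieves 13:
1. Guide goes to the east ledge with the toad.
2. Guide goes back to the west ledge alone.
3. Guide goes to the east ledge with the beetle.
4. Guide goes back to the west ledge alone.
5. Guide goes to the east ledge with the moth.
6. Guide goes back to the west ledge alone.
7. Guide goes to the east ledge with the worm.
8. Guide goes back to the west ledge alone.
9. Guide goes to the east ledge with the sparrow.
10. Guide goes back to the west ledge with the toad.
11. Guide goes to the east ledge with the lizard.
12. Guide goes back to the west ledge alone.
13. Guide goes to the east ledge with the toad.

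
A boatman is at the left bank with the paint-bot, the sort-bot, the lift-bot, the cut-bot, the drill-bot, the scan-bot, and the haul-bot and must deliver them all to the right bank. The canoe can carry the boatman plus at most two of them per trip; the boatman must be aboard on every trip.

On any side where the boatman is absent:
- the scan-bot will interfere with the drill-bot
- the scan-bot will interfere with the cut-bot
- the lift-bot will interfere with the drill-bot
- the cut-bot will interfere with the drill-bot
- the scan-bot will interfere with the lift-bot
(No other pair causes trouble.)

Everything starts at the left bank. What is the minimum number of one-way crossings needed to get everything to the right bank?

11

Counting alone: the boatman can take at most 2 across per trip to the right bank, so moving all 7 needs at least 4 loaded trips out, with a return between consecutive ones — at least 7 crossings.
The safety rule pushes this higher. Following every safe sequence of crossings, the most of the 7 that can be at the right bank as the canoe arrives there on crossings 7, 9 is 5, 6 respectively — never all 7.
So no plan with fewer than 11 crossings exists, and this one achieves 11:
1. Boatman goes to the right bank with the drill-bot and the scan-bot.  [the left bank: the cut-bot, the haul-bot, the lift-bot, the paint-bot, the sort-bot | the right bank: the drill-bot, the scan-bot]
2. Boatman goes back to the left bank with the drill-bot.  [the left bank: the cut-bot, the drill-bot, the haul-bot, the lift-bot, the paint-bot, the sort-bot | the right bank: the scan-bot]
3. Boatman goes to the right bank with the drill-bot and the paint-bot.  [the left bank: the cut-bot, the haul-bot, the lift-bot, the sort-bot | the right bank: the drill-bot, the paint-bot, the scan-bot]
4. Boatman goes back to the left bank with the drill-bot.  [the left bank: the cut-bot, the drill-bot, the haul-bot, the lift-bot, the sort-bot | the right bank: the paint-bot, the scan-bot]
5. Boatman goes to the right bank with the drill-bot and the sort-bot.  [the left bank: the cut-bot, the haul-bot, the lift-bot | the right bank: the drill-bot, the paint-bot, the scan-bot, the sort-bot]
6. Boatman goes back to the left bank with the drill-bot.  [the left bank: the cut-bot, the drill-bot, the haul-bot, the lift-bot | the right bank: the paint-bot, the scan-bot, the sort-bot]
7. Boatman goes to the right bank with the cut-bot and the lift-bot.  [the left bank: the drill-bot, the haul-bot | the right bank: the cut-bot, the lift-bot, the paint-bot, the scan-bot, the sort-bot]
8. Boatman goes back to the left bank with the scan-bot.  [the left bank: the drill-bot, the haul-bot, the scan-bot | the right bank: the cut-bot, the lift-bot, the paint-bot, the sort-bot]
9. Boatman goes to the right bank with the drill-bot and the haul-bot.  [the left bank: the scan-bot | the right bank: the cut-bot, the drill-bot, the haul-bot, the lift-bot, the paint-bot, the sort-bot]
10. Boatman goes back to the left bank with the drill-bot.  [the left bank: the drill-bot, the scan-bot | the right bank: the cut-bot, the haul-bot, the lift-bot, the paint-bot, the sort-bot]
11. Boatman goes to the right bank with the drill-bot and the scan-bot.  [the left bank: — | the right bank: the cut-bot, the drill-bot, the haul-bot, the lift-bot, the paint-bot, the scan-bot, the sort-bot]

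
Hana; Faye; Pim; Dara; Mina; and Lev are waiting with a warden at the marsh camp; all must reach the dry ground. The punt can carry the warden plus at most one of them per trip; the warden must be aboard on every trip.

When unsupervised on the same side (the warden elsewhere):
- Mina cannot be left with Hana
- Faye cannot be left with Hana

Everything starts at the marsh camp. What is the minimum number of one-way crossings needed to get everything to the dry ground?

Counting alone: the warden can take at most 1 across per trip to the dry ground, so moving all 6 needs at least 6 loaded trips out, with a return between consecutive ones — at least 11 crossings.
The safety rule pushes this higher. Following every safe sequence of crossings, the most of the 6 that can be at the dry ground as the punt arrives there on crossing 11 is 5 — never all 6.
So no plan with fewer than 13 crossings exists, and this one achieves 13:
1. Warden goes to the dry ground with Hana.  [the marsh camp: Dara, Faye, Lev, Mina, Pim | the dry ground: Hana]
2. Warden goes back to the marsh camp alone.  [the marsh camp: Dara, Faye, Lev, Mina, Pim | the dry ground: Hana]
3. Warden goes to the dry ground with Faye.  [the marsh camp: Dara, Lev, Mina, Pim | the dry ground: Faye, Hana]
4. Warden goes back to the marsh camp with Hana.  [the marsh camp: Dara, Hana, Lev, Mina, Pim | the dry ground: Faye]
5. Warden goes to the dry ground with Mina.  [the marsh camp: Dara, Hana, Lev, Pim | the dry ground: Faye, Mina]
6. Warden goes back to the marsh camp alone.  [the marsh camp: Dara, Hana, Lev, Pim | the dry ground: Faye, Mina]
7. Warden goes to the dry ground with Pim.  [the marsh camp: Dara, Hana, Lev | the dry ground: Faye, Mina, Pim]
8. Warden goes back to the marsh camp alone.  [the marsh camp: Dara, Hana, Lev | the dry ground: Faye, Mina, Pim]
9. Warden goes to the dry ground with Dara.  [the marsh camp: Hana, Lev | the dry ground: Dara, Faye, Mina, Pim]
10. Warden goes back to the marsh camp alone.  [the marsh camp: Hana, Lev | the dry ground: Dara, Faye, Mina, Pim]
11. Warden goes to the dry ground with Lev.  [the marsh camp: Hana | the dry ground: Dara, Faye, Lev, Mina, Pim]
12. Warden goes back to the marsh camp alone.  [the marsh camp: Hana | the dry ground: Dara, Faye, Lev, Mina, Pim]
13. Warden goes to the dry ground with Hana.  [the marsh camp: — | the dry ground: Dara, Faye, Hana, Lev, Mina, Pim]

13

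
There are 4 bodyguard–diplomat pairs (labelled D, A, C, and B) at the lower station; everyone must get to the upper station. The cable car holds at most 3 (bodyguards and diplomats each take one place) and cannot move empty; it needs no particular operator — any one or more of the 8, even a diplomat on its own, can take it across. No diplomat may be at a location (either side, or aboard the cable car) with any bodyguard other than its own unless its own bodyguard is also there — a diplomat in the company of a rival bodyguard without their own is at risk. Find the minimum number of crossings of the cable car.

9

Counting alone: each trip to the upper station takes at most 3 across and each return brings at least 1 back, so after t trips out (and t−1 returns) at most 3t − (t−1) of the 8 are across; that first reaches 8 at t = 4, so at least 7 crossings are needed.
The safety rule pushes this higher. Following every safe sequence of crossings, the most of the 8 that can be at the upper station as the cable car arrives there on crossing 7 is 7 — never all 8.
So no plan with fewer than 9 crossings exists, and this one achieves 9:
1. bodyguard D and diplomat D cross → the upper station.
2. bodyguard D crosses ← the lower station.
3. bodyguard A, bodyguard D, and diplomat A cross → the upper station.
4. bodyguard D and diplomat D cross ← the lower station.
5. bodyguard B, bodyguard C, and bodyguard D cross → the upper station.
6. diplomat A crosses ← the lower station.
7. diplomat A and diplomat D cross → the upper station.
8. diplomat D crosses ← the lower station.
9. diplomat B, diplomat C, and diplomat D cross → the upper station.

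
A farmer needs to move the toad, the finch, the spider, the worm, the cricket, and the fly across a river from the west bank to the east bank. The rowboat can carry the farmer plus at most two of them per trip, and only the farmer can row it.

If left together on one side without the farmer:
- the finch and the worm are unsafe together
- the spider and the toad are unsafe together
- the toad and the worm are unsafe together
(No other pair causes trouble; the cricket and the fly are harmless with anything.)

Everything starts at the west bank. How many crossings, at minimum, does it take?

5

Counting alone: the farmer can take at most 2 across per trip to the east bank, so moving all 6 needs at least 3 loaded trips out, with a return between consecutive ones — at least 5 crossings.
The plan below uses exactly 5 crossings, so it is optimal:
1. Farmer goes to the east bank with the finch and the toad.
2. Farmer goes back to the west bank alone.
3. Farmer goes to the east bank with the cricket and the fly.
4. Farmer goes back to the west bank alone.
5. Farmer goes to the east bank with the spider and the worm.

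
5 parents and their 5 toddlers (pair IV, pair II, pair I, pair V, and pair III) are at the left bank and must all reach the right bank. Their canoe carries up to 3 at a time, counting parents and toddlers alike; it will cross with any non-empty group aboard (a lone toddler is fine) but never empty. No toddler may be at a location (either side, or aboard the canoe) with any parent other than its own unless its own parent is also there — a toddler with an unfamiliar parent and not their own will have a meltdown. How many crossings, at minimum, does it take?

11

Counting alone: each trip to the right bank takes at most 3 across and each return brings at least 1 back, so after t trips out (and t−1 returns) at most 3t − (t−1) of the 10 are across; that first reaches 10 at t = 5, so at least 9 crossings are needed.
The safety rule pushes this higher. Following every safe sequence of crossings, the most of the 10 that can be at the right bank as the canoe arrives there on crossing 9 is 9 — never all 10.
So no plan with fewer than 11 crossings exists, and this one achieves 11:
1. parent IV and toddler IV cross → the right bank.
2. parent IV crosses ← the left bank.
3. toddler I, toddler II, and toddler V cross → the right bank.
4. toddler IV crosses ← the left bank.
5. parent I, parent II, and parent V cross → the right bank.
6. parent II and toddler II cross ← the left bank.
7. parent II, parent III, and parent IV cross → the right bank.
8. toddler I crosses ← the left bank.
9. toddler II and toddler IV cross → the right bank.
10. toddler IV crosses ← the left bank.
11. toddler I, toddler III, and toddler IV cross → the right bank.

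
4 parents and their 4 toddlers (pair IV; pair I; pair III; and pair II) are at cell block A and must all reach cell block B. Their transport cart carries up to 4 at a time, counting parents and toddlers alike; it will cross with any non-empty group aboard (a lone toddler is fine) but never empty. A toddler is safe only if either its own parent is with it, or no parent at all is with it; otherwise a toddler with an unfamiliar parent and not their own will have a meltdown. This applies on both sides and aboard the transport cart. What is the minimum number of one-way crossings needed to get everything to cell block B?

5

Counting alone: each trip to cell block B takes at most 4 across and each return brings at least 1 back, so after t trips out (and t−1 returns) at most 4t − (t−1) of the 8 are across; that first reaches 8 at t = 3, so at least 5 crossings are needed.
The plan below uses exactly 5 crossings, so it is optimal:
1. parent IV and toddler IV cross → cell block B.
2. parent IV crosses ← cell block A.
3. parent I, parent II, parent III, and parent IV cross → cell block B.
4. toddler IV crosses ← cell block A.
5. toddler I, toddler II, toddler III, and toddler IV cross → cell block B.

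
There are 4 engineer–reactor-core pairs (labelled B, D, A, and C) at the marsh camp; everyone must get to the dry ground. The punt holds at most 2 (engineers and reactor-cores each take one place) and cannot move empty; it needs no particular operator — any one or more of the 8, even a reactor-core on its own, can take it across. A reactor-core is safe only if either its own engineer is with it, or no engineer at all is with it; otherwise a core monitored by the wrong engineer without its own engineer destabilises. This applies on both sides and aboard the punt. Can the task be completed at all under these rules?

No

Following every safe sequence of crossings from the start, the most of the 8 that can be at the dry ground as the punt arrives there on crossings 1, 3, 5 is 2, 3, 4 respectively; the best ever achieved is 4 of 8.
From crossing 7 on, no configuration arises that was not already reachable earlier: only 44 distinct safe configurations (who is on which side, and where the punt is) can ever be reached, none of them has everyone across, and every continuation just revisits them. So no valid plan exists.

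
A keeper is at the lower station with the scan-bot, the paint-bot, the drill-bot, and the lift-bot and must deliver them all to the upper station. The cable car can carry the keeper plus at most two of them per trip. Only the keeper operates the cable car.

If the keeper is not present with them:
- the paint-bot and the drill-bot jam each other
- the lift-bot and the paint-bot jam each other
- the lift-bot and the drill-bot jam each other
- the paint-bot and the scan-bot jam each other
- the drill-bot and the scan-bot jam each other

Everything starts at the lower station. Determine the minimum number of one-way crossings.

5

Counting alone: the keeper can take at most 2 across per trip to the upper station, so moving all 4 needs at least 2 loaded trips out, with a return between consecutive ones — at least 3 crossings.
The safety rule pushes this higher. Following every safe sequence of crossings, the most of the 4 that can be at the upper station as the cable car arrives there on crossing 3 is 3 — never all 4.
So no plan with fewer than 5 crossings exists, and this one achieves 5:
1. Keeper goes to the upper station with the drill-bot and the paint-bot.
2. Keeper goes back to the lower station with the paint-bot.
3. Keeper goes to the upper station with the lift-bot and the scan-bot.
4. Keeper goes back to the lower station with the drill-bot.
5. Keeper goes to the upper station with the drill-bot and the paint-bot.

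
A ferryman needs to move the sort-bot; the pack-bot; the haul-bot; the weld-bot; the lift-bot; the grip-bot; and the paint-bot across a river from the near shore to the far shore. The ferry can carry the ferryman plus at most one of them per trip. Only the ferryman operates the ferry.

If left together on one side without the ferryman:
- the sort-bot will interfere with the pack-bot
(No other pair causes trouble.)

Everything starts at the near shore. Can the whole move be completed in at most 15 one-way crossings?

Yes

Yes — this plan uses 13 crossings (≤ 15):
1. Ferryman goes to the far shore with the sort-bot.  [the near shore: the grip-bot, the haul-bot, the lift-bot, the pack-bot, the paint-bot, the weld-bot | the far shore: the sort-bot]
2. Ferryman goes back to the near shore alone.  [the near shore: the grip-bot, the haul-bot, the lift-bot, the pack-bot, the paint-bot, the weld-bot | the far shore: the sort-bot]
3. Ferryman goes to the far shore with the haul-bot.  [the near shore: the grip-bot, the lift-bot, the pack-bot, the paint-bot, the weld-bot | the far shore: the haul-bot, the sort-bot]
4. Ferryman goes back to the near shore alone.  [the near shore: the grip-bot, the lift-bot, the pack-bot, the paint-bot, the weld-bot | the far shore: the haul-bot, the sort-bot]
5. Ferryman goes to the far shore with the weld-bot.  [the near shore: the grip-bot, the lift-bot, the pack-bot, the paint-bot | the far shore: the haul-bot, the sort-bot, the weld-bot]
6. Ferryman goes back to the near shore alone.  [the near shore: the grip-bot, the lift-bot, the pack-bot, the paint-bot | the far shore: the haul-bot, the sort-bot, the weld-bot]
7. Ferryman goes to the far shore with the lift-bot.  [the near shore: the grip-bot, the pack-bot, the paint-bot | the far shore: the haul-bot, the lift-bot, the sort-bot, the weld-bot]
8. Ferryman goes back to the near shore alone.  [the near shore: the grip-bot, the pack-bot, the paint-bot | the far shore: the haul-bot, the lift-bot, the sort-bot, the weld-bot]
9. Ferryman goes to the far shore with the grip-bot.  [the near shore: the pack-bot, the paint-bot | the far shore: the grip-bot, the haul-bot, the lift-bot, the sort-bot, the weld-bot]
10. Ferryman goes back to the near shore alone.  [the near shore: the pack-bot, the paint-bot | the far shore: the grip-bot, the haul-bot, the lift-bot, the sort-bot, the weld-bot]
11. Ferryman goes to the far shore with the paint-bot.  [the near shore: the pack-bot | the far shore: the grip-bot, the haul-bot, the lift-bot, the paint-bot, the sort-bot, the weld-bot]
12. Ferryman goes back to the near shore alone.  [the near shore: the pack-bot | the far shore: the grip-bot, the haul-bot, the lift-bot, the paint-bot, the sort-bot, the weld-bot]
13. Ferryman goes to the far shore with the pack-bot.  [the near shore: — | the far shore: the grip-bot, the haul-bot, the lift-bot, the pack-bot, the paint-bot, the sort-bot, the weld-bot]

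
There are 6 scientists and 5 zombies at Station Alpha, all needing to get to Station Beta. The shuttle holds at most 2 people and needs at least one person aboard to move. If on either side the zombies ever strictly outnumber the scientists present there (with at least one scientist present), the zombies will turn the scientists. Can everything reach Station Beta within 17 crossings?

Counting alone: each trip to Station Beta takes at most 2 across and each return brings at least 1 back, so after t trips out (and t−1 returns) at most 2t − (t−1) of the 11 are across; that first reaches 11 at t = 10, so at least 19 crossings are needed.
Since 17 < 19, 17 crossings cannot be enough. (The shortest complete plan in fact takes 19:)
1. 2 zombies → Station Beta.  (Station Alpha: 6S 3Z; Station Beta: 0S 2Z)
2. 1 zombie ← Station Alpha.  (Station Alpha: 6S 4Z; Station Beta: 0S 1Z)
3. 2 zombies → Station Beta.  (Station Alpha: 6S 2Z; Station Beta: 0S 3Z)
4. 1 zombie ← Station Alpha.  (Station Alpha: 6S 3Z; Station Beta: 0S 2Z)
5. 2 scientists → Station Beta.  (Station Alpha: 4S 3Z; Station Beta: 2S 2Z)
6. 1 zombie ← Station Alpha.  (Station Alpha: 4S 4Z; Station Beta: 2S 1Z)
7. 1 scientist and 1 zombie → Station Beta.  (Station Alpha: 3S 3Z; Station Beta: 3S 2Z)
8. 1 scientist ← Station Alpha.  (Station Alpha: 4S 3Z; Station Beta: 2S 2Z)
9. 1 scientist and 1 zombie → Station Beta.  (Station Alpha: 3S 2Z; Station Beta: 3S 3Z)
10. 1 zombie ← Station Alpha.  (Station Alpha: 3S 3Z; Station Beta: 3S 2Z)
11. 1 scientist and 1 zombie → Station Beta.  (Station Alpha: 2S 2Z; Station Beta: 4S 3Z)
12. 1 scientist ← Station Alpha.  (Station Alpha: 3S 2Z; Station Beta: 3S 3Z)
13. 1 scientist and 1 zombie → Station Beta.  (Station Alpha: 2S 1Z; Station Beta: 4S 4Z)
14. 1 zombie ← Station Alpha.  (Station Alpha: 2S 2Z; Station Beta: 4S 3Z)
15. 1 scientist and 1 zombie → Station Beta.  (Station Alpha: 1S 1Z; Station Beta: 5S 4Z)
16. 1 scientist ← Station Alpha.  (Station Alpha: 2S 1Z; Station Beta: 4S 4Z)
17. 1 scientist and 1 zombie → Station Beta.  (Station Alpha: 1S 0Z; Station Beta: 5S 5Z)
18. 1 zombie ← Station Alpha.  (Station Alpha: 1S 1Z; Station Beta: 5S 4Z)
19. 1 scientist and 1 zombie → Station Beta.  (Station Alpha: 0S 0Z; Station Beta: 6S 5Z)

No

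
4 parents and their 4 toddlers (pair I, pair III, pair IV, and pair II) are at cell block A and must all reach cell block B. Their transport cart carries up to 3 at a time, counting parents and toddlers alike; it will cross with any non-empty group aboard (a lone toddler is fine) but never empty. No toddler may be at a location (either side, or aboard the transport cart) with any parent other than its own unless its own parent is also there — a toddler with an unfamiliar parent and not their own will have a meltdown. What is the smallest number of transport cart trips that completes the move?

9

Counting alone: each trip to cell block B takes at most 3 across and each return brings at least 1 back, so after t trips out (and t−1 returns) at most 3t − (t−1) of the 8 are across; that first reaches 8 at t = 4, so at least 7 crossings are needed.
The safety rule pushes this higher. Following every safe sequence of crossings, the most of the 8 that can be at cell block B as the transport cart arrives there on crossing 7 is 7 — never all 8.
So no plan with fewer than 9 crossings exists, and this one achieves 9:
1. parent I and toddler I cross → cell block B.
2. parent I crosses ← cell block A.
3. parent I, parent III, and toddler III cross → cell block B.
4. parent I and toddler I cross ← cell block A.
5. parent I, parent II, and parent IV cross → cell block B.
6. toddler III crosses ← cell block A.
7. toddler I and toddler III cross → cell block B.
8. toddler I crosses ← cell block A.
9. toddler I, toddler II, and toddler IV cross → cell block B.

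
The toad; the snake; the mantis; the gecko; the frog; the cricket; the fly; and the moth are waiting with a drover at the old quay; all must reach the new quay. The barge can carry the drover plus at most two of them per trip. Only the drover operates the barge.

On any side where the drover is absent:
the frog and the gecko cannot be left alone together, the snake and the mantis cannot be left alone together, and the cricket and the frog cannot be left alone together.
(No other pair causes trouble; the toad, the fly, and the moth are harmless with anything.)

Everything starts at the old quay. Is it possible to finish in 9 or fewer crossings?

Yes — this plan uses 9 crossings (≤ 9):
1. Drover goes to the new quay with the frog and the snake.  [the old quay: the cricket, the fly, the gecko, the mantis, the moth, the toad | the new quay: the frog, the snake]
2. Drover goes back to the old quay alone.  [the old quay: the cricket, the fly, the gecko, the mantis, the moth, the toad | the new quay: the frog, the snake]
3. Drover goes to the new quay with the toad.  [the old quay: the cricket, the fly, the gecko, the mantis, the moth | the new quay: the frog, the snake, the toad]
4. Drover goes back to the old quay alone.  [the old quay: the cricket, the fly, the gecko, the mantis, the moth | the new quay: the frog, the snake, the toad]
5. Drover goes to the new quay with the cricket and the gecko.  [the old quay: the fly, the mantis, the moth | the new quay: the cricket, the frog, the gecko, the snake, the toad]
6. Drover goes back to the old quay with the frog.  [the old quay: the fly, the frog, the mantis, the moth | the new quay: the cricket, the gecko, the snake, the toad]
7. Drover goes to the new quay with the fly and the moth.  [the old quay: the frog, the mantis | the new quay: the cricket, the fly, the gecko, the moth, the snake, the toad]
8. Drover goes back to the old quay alone.  [the old quay: the frog, the mantis | the new quay: the cricket, the fly, the gecko, the moth, the snake, the toad]
9. Drover goes to the new quay with the frog and the mantis.  [the old quay: — | the new quay: the cricket, the fly, the frog, the gecko, the mantis, the moth, the snake, the toad]

Yes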